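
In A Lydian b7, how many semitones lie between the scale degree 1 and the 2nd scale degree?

2

The scale is A B C# D# E F# G.
A up to B is a major second — 2 semitones.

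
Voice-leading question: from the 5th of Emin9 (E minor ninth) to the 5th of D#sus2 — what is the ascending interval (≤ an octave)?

major 7th

The 5th of Emin9 (E minor ninth) is B; the 5th of D#sus2 is A#.
Counting 7 letters and 11 half steps from B gives a major seventh.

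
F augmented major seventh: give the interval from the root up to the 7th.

Spelling the chord: F A C# E.
So we need the interval from F up to E.
Counting 7 letters and 11 half steps from F gives a major seventh.

major 7th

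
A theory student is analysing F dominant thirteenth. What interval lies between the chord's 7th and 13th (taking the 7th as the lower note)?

Spelling the chord: F A C E♭ G D.
That puts E♭ below D.
E♭ up to D spans 7 letter names and 11 semitones — a major seventh.

major seventh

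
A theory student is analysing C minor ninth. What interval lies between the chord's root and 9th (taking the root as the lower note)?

major ninth

Cm9: C E♭ G B♭ D.
Root = C; 9th = D.
C up to D spans 9 letter names and 14 semitones — a major ninth.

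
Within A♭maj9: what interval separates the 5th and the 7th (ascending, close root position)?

M3

The chord tones of A♭maj9 (A♭ major ninth) are A♭-C-E♭-G-B♭.
5th = E♭; 7th = G.
From E♭ to G is 4 semitones, exactly the major third.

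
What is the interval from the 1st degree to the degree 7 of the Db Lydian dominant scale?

Db lydian dominant: Db Eb F G Ab Bb Cb.
So we need the interval from Db up to Cb.
From Db to Cb: 10 semitones over a seventh = minor.

m7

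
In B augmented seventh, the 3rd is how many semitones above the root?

4

B7#5 (B augmented seventh) is spelled B D# F## A.
B to D# is a major third: 4 semitones.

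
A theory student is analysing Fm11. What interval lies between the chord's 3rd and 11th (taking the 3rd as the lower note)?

major 9th

The chord tones of Fm11 are F-Ab-C-Eb-G-Bb.
The 3rd is Ab and the 11th is Bb.
Counting 9 letters and 14 half steps from Ab gives a major ninth.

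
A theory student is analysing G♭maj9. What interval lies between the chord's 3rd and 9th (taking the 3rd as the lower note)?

The chord tones of G♭ major ninth are G♭ B♭ D♭ F A♭.
The 3rd is B♭ and the 9th is A♭.
From B♭ to A♭: 10 semitones over a seventh = minor.

m7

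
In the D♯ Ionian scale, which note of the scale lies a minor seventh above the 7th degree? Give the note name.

The scale is D♯ E♯ F𝄪 G♯ A♯ B♯ C𝄪.
The 7th degree is C𝄪; a minor seventh above that is B♯ — scale degree 6.

B#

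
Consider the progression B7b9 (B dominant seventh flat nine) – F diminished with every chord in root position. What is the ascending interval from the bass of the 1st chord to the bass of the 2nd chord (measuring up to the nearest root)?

The roots are B and F.
B up to F is 6 semitones, a half step narrower than a perfect fifth, so the interval is diminished.

diminished 5th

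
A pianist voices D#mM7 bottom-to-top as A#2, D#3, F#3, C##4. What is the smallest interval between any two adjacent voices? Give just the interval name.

Adjacent intervals: A#2→D#3 = perfect fourth; D#3→F#3 = minor third; F#3→C##4 = augmented fifth.
The smallest is D#3 to F#3, a minor third (3 semitones).

minor third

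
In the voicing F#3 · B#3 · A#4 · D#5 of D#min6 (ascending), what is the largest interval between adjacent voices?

minor seventh

Adjacent intervals: F#3→B#3 = augmented fourth; B#3→A#4 = minor seventh; A#4→D#5 = perfect fourth.
The largest is B#3 to A#4, a minor seventh (10 semitones).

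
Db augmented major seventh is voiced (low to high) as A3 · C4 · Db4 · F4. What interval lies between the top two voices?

Those voices are Db4 and F4.
Counting 3 letters and 4 half steps from Db gives a major third.

major third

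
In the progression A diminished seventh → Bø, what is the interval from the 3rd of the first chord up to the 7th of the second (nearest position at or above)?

The 3rd of A diminished seventh is C; the 7th of Bø is A.
Counting 6 letters and 9 half steps from C gives a major sixth.

M6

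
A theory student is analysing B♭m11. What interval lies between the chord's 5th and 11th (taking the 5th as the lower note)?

m7

B♭m11 (B♭ minor eleventh) is spelled B♭–D♭–F–A♭–C–E♭.
That puts F below E♭.
7 letter names make it a seventh; at 10 semitones (a half step narrower than major) the quality is minor.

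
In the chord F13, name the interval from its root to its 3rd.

F13: F, A, C, Eb, G, D.
The root is F and the 3rd is A.
Counting 3 letters and 4 half steps from F gives a major third.

M3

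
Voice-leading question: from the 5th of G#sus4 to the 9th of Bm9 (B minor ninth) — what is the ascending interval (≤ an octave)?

m7

G#sus4 has D# as its 5th, and Bm9 (B minor ninth) has C# as its 9th.
From D# to C#: 10 semitones over a seventh = minor.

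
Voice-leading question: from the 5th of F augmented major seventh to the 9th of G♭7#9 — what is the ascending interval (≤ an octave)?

The 5th of F augmented major seventh is C♯; the 9th of G♭7#9 is A.
C♯ up to A is 8 semitones, a half step narrower than a major sixth, so the interval is minor.

minor 6th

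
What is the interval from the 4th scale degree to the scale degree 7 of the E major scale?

A4

The scale runs E F# G# A B C# D#.
4th scale degree = A; scale degree 7 = D#.
From A to D#: 6 semitones over a fourth = augmented.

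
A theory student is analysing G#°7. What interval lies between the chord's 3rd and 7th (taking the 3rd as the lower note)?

diminished fifth

G#°7: G# B D F.
3rd = B; 7th = F.
From B to F: 6 semitones over a fifth = diminished.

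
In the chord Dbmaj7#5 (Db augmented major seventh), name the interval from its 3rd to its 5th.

Db+maj7 (Db augmented major seventh): Db F A C.
So we need the interval from F up to A.
From F to A is 4 semitones, exactly the major third.

major third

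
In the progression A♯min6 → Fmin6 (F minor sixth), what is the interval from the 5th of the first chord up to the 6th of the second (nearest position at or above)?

The 5th of A♯min6 is E♯; the 6th of Fmin6 (F minor sixth) is D.
From E♯ to D: 9 semitones over a seventh = diminished.

d7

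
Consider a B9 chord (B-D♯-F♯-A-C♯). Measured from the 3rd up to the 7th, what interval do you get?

The 3rd is D♯ and the 7th is A.
5 letter names make it a fifth; at 6 semitones (a half step narrower than perfect) the quality is diminished.
That tritone between 3rd and 7th is what gives the dominant seventh its pull toward resolution.

d5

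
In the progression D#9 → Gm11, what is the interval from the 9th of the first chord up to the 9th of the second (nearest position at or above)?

diminished 4th

D#9 has E# as its 9th, and Gm11 has A as its 9th.
4 letter names make it a fourth; at 4 semitones (a half step narrower than perfect) the quality is diminished.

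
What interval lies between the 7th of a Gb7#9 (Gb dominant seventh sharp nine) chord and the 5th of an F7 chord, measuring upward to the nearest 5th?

A5

The 7th of Gb7#9 (Gb dominant seventh sharp nine) is Fb; the 5th of F7 is C.
Fb up to C is 8 semitones, a half step wider than a perfect fifth, so the interval is augmented.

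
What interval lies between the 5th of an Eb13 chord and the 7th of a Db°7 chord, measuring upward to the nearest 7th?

diminished 2nd

Eb13 has Bb as its 5th, and Db°7 has Cbb as its 7th.
2 letter names make it a second; at 0 semitones (a whole step narrower than major) the quality is diminished.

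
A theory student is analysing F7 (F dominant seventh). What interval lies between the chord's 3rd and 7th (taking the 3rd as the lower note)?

Spelling the chord: F, A, C, Eb.
So we need the interval from A up to Eb.
A up to Eb is 6 semitones, a half step narrower than a perfect fifth, so the interval is diminished.

diminished fifth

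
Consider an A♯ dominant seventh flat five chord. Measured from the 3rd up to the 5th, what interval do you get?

Spelling the chord: A♯, C𝄪, E, G♯.
3rd = C𝄪; 5th = E.
3 letter names make it a third; at 2 semitones (a whole step narrower than major) the quality is diminished.

diminished 3rd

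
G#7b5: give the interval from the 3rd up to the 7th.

G#7b5: G# B# D F#.
3rd = B#; 7th = F#.
B# up to F# is 6 semitones, a half step narrower than a perfect fifth, so the interval is diminished.
This 3–7 tritone is the characteristic tension at the heart of the dominant sound.

diminished 5th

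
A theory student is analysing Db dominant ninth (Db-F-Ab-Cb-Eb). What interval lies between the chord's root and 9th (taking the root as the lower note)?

major ninth

So we need the interval from Db up to Eb.
From Db to Eb is 14 semitones, exactly the major ninth.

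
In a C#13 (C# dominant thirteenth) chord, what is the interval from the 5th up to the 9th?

perfect 5th

The chord tones of C#13 are C# E# G# B D# A#.
5th = G#; 9th = D#.
Counting 5 letters and 7 half steps from G# gives a perfect fifth.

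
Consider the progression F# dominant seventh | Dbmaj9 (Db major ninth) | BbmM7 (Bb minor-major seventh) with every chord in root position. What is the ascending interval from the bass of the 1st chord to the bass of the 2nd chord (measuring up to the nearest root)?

The roots are F# and Db.
6 letter names make it a sixth; at 7 semitones (a whole step narrower than major) the quality is diminished.

diminished 6th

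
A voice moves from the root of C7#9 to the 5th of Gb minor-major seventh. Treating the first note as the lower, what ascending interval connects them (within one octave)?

The root of C7#9 is C; the 5th of Gb minor-major seventh is Db.
C up to Db is 1 semitone, a half step narrower than a major second, so the interval is minor.

minor second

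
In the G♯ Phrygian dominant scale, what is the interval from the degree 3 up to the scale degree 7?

Spelling the G♯ Phrygian dominant scale: G♯ A B♯ C♯ D♯ E F♯.
So we need the interval from B♯ up to F♯.
From B♯ to F♯: 6 semitones over a fifth = diminished.

d5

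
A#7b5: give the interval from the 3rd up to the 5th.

A#7b5 is spelled A#, C##, E, G#.
That puts C## below E.
From C## to E: 2 semitones over a third = diminished.

diminished third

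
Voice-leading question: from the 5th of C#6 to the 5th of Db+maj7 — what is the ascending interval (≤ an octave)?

The 5th of C#6 is G#; the 5th of Db+maj7 is A.
G# up to A is 1 semitone, a half step narrower than a major second, so the interval is minor.

minor second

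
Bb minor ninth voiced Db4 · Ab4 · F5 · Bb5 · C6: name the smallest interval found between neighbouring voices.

major second

Adjacent intervals: Db4→Ab4 = perfect fifth; Ab4→F5 = major sixth; F5→Bb5 = perfect fourth; Bb5→C6 = major second.
The smallest is Bb5 to C6, a major second (2 semitones).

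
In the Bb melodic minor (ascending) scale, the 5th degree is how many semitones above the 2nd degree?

The scale is Bb C Db Eb F G A.
C up to F is a perfect fourth — 5 semitones.

5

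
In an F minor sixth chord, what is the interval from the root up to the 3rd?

m3

Fm6 is spelled F Ab C D.
That puts F below Ab.
F up to Ab is 3 semitones, a half step narrower than a major third, so the interval is minor.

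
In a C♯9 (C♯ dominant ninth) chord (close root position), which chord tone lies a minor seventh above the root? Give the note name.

Spelling the chord: C♯, E♯, G♯, B, D♯.
The root is C♯. A minor seventh above C♯ is B.
B is the chord's 7th.

B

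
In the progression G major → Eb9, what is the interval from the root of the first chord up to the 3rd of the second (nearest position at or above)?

The root of G major is G; the 3rd of Eb9 is G.
From G to G is 0 semitones, exactly the perfect unison.

perfect unison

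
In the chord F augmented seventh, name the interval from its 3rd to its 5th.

Spelling the chord: F A C# Eb.
3rd = A; 5th = C#.
A up to C# spans 3 letter names and 4 semitones — a major third.

major 3rd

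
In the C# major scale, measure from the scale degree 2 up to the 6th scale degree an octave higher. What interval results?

perfect twelfth

The scale runs C# D# E# F# G# A# B#.
That puts D# below A#.
Counting 12 letters and 19 half steps from D# gives a perfect twelfth.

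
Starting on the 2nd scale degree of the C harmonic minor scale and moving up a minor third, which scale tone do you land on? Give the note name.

F

The scale is C D Eb F G Ab B.
The 2nd scale degree is D; a minor third above that is F — scale degree 4.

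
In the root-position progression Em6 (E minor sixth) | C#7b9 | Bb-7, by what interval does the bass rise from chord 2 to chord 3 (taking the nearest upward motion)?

d7

The roots are C# and Bb.
C# up to Bb is 9 semitones, a whole step narrower than a major seventh, so the interval is diminished.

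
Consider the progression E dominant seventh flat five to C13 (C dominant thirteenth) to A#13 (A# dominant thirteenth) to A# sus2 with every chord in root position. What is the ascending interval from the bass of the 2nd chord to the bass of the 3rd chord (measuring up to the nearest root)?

A6

The roots are C and A#.
6 letter names make it a sixth; at 10 semitones (a half step wider than major) the quality is augmented.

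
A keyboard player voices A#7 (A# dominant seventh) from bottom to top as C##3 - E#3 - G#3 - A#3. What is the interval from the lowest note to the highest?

The outer voices are C##3 and A#3.
C## up to A# is 8 semitones, a half step narrower than a major sixth, so the interval is minor.

minor sixth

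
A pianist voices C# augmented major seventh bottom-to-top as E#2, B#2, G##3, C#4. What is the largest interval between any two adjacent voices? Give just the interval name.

Adjacent intervals: E#2→B#2 = perfect fifth; B#2→G##3 = major sixth; G##3→C#4 = diminished fourth.
The largest is B#2 to G##3, a major sixth (9 semitones).

major sixth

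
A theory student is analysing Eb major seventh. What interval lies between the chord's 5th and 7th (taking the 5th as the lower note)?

M3

Spelling the chord: Eb G Bb D.
That puts Bb below D.
Counting 3 letters and 4 half steps from Bb gives a major third.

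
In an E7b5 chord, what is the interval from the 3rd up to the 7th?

Spelling the chord: E–G♯–B♭–D.
That puts G♯ below D.
From G♯ to D: 6 semitones over a fifth = diminished.

diminished 5th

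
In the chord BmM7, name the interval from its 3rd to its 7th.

augmented fifth

B minor-major seventh is spelled B, D, F#, A#.
That puts D below A#.
D up to A# is 8 semitones, a half step wider than a perfect fifth, so the interval is augmented.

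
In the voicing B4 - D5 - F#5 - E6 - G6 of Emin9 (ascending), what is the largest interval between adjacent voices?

Adjacent intervals: B4→D5 = minor third; D5→F#5 = major third; F#5→E6 = minor seventh; E6→G6 = minor third.
The largest is F#5 to E6, a minor seventh (10 semitones).

m7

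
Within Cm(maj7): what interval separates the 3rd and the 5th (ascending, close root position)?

M3

The chord tones of C minor-major seventh are C Eb G B.
That puts Eb below G.
Eb up to G spans 3 letter names and 4 semitones — a major third.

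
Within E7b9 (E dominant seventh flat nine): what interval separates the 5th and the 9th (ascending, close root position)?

diminished 5th

Spelling the chord: E G# B D F.
So we need the interval from B up to F.
From B to F: 6 semitones over a fifth = diminished.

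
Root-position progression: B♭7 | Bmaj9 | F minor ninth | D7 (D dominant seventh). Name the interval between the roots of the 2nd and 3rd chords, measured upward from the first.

The roots are B and F.
From B to F: 6 semitones over a fifth = diminished.

diminished fifth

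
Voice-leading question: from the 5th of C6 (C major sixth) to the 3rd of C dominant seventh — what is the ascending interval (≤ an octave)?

The 5th of C6 (C major sixth) is G; the 3rd of C dominant seventh is E.
G up to E spans 6 letter names and 9 semitones — a major sixth.

major sixth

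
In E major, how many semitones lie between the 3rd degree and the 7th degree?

7

The scale is E F# G# A B C# D#.
G# up to D# is a perfect fifth — 7 semitones.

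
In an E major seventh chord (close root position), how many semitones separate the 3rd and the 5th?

3

Spelling the chord: E, G#, B, D#.
G# to B is a minor third: 3 semitones.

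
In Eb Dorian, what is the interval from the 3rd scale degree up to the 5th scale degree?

Eb dorian: Eb F Gb Ab Bb C Db.
So we need the interval from Gb up to Bb.
Counting 3 letters and 4 half steps from Gb gives a major third.

major 3rd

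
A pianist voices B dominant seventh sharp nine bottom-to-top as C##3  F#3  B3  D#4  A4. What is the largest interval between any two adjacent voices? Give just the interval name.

d5

Adjacent intervals: C##3→F#3 = diminished fourth; F#3→B3 = perfect fourth; B3→D#4 = major third; D#4→A4 = diminished fifth.
The largest is D#4 to A4, a diminished fifth (6 semitones).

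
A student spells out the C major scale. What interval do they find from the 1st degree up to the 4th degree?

perfect fourth

C major: C D E F G A B.
That puts C below F.
From C to F is 5 semitones, exactly the perfect fourth.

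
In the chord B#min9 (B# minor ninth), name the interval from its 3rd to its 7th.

perfect fifth

The chord tones of B#m9 (B# minor ninth) are B# D# F## A# C##.
So we need the interval from D# up to A#.
D# up to A# spans 5 letter names and 7 semitones — a perfect fifth.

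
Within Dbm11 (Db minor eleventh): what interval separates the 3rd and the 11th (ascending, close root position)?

Spelling the chord: Db, Fb, Ab, Cb, Eb, Gb.
That puts Fb below Gb.
From Fb to Gb is 14 semitones, exactly the major ninth.

M9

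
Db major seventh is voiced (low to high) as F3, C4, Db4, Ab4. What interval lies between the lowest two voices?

perfect fifth

Those voices are F3 and C4.
F up to C spans 5 letter names and 7 semitones — a perfect fifth.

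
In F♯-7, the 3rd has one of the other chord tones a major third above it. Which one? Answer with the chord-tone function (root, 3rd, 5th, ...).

F♯m7: F♯ A C♯ E.
The 3rd is A. A major third above A is C♯.
C♯ is the chord's 5th.

5th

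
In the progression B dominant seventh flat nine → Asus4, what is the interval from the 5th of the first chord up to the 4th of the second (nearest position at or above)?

minor 6th

B dominant seventh flat nine has F# as its 5th, and Asus4 has D as its 4th.
From F# to D: 8 semitones over a sixth = minor.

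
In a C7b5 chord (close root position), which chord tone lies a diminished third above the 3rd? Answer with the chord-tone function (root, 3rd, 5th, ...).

Spelling the chord: C–E–G♭–B♭.
The 3rd is E. A diminished third above E is G♭.
G♭ is the chord's 5th.

5th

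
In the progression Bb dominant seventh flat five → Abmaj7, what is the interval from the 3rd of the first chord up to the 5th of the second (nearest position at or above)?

Bb dominant seventh flat five has D as its 3rd, and Abmaj7 has Eb as its 5th.
From D to Eb: 1 semitone over a second = minor.

minor second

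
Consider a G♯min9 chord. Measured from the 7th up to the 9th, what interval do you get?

Spelling the chord: G♯-B-D♯-F♯-A♯.
So we need the interval from F♯ up to A♯.
F♯ up to A♯ spans 3 letter names and 4 semitones — a major third.

major 3rd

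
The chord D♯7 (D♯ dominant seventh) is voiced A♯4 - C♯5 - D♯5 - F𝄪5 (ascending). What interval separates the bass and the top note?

The outer voices are A♯4 and F𝄪5.
Counting 6 letters and 9 half steps from A♯ gives a major sixth.

major 6th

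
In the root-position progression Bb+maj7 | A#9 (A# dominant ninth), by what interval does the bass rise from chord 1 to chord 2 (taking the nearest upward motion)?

augmented seventh

The roots are Bb and A#.
7 letter names make it a seventh; at 12 semitones (a half step wider than major) the quality is augmented.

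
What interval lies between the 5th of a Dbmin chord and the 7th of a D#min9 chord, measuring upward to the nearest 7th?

A3

The 5th of Dbmin is Ab; the 7th of D#min9 is C#.
From Ab to C#: 5 semitones over a third = augmented.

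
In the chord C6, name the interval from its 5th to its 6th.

C6 is spelled C, E, G, A.
That puts G below A.
Counting 2 letters and 2 half steps from G gives a major second.

M2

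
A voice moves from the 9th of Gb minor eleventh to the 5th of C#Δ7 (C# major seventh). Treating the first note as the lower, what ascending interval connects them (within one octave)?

A7

The 9th of Gb minor eleventh is Ab; the 5th of C#Δ7 (C# major seventh) is G#.
Ab up to G# is 12 semitones, a half step wider than a major seventh, so the interval is augmented.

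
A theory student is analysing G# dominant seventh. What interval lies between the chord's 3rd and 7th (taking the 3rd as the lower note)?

diminished fifth

The chord tones of G#7 (G# dominant seventh) are G#, B#, D#, F#.
So we need the interval from B# up to F#.
B# up to F# is 6 semitones, a half step narrower than a perfect fifth, so the interval is diminished.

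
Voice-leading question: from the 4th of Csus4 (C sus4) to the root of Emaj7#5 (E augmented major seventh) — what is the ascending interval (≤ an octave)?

major seventh

The 4th of Csus4 (C sus4) is F; the root of Emaj7#5 (E augmented major seventh) is E.
Counting 7 letters and 11 half steps from F gives a major seventh.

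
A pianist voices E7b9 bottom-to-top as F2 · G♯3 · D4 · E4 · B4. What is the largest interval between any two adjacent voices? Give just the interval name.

Adjacent intervals: F2→G♯3 = augmented ninth; G♯3→D4 = diminished fifth; D4→E4 = major second; E4→B4 = perfect fifth.
The largest is F2 to G♯3, an augmented ninth (15 semitones).

augmented 9th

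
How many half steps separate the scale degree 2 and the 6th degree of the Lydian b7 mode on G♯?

The scale is G♯ A♯ B♯ C𝄪 D♯ E♯ F♯.
A♯ up to E♯ is a perfect fifth — 7 semitones.

7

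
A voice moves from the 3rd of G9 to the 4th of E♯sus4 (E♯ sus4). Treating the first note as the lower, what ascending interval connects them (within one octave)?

The 3rd of G9 is B; the 4th of E♯sus4 (E♯ sus4) is A♯.
B up to A♯ spans 7 letter names and 11 semitones — a major seventh.

major 7th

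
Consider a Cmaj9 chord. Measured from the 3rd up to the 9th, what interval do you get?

minor seventh

Spelling the chord: C E G B D.
That puts E below D.
E up to D is 10 semitones, a half step narrower than a major seventh, so the interval is minor.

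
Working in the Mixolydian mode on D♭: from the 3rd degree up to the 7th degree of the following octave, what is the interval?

diminished 12th

Spelling the Mixolydian mode on D♭: D♭ E♭ F G♭ A♭ B♭ C♭.
That puts F below C♭.
F up to C♭ is 18 semitones, a half step narrower than a perfect twelfth, so the interval is diminished.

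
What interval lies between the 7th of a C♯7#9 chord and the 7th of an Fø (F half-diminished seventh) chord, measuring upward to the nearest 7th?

diminished fourth

C♯7#9 has B as its 7th, and Fø (F half-diminished seventh) has E♭ as its 7th.
B up to E♭ is 4 semitones, a half step narrower than a perfect fourth, so the interval is diminished.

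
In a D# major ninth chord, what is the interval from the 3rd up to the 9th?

The chord tones of D# major ninth are D#, F##, A#, C##, E#.
3rd = F##; 9th = E#.
F## up to E# is 10 semitones, a half step narrower than a major seventh, so the interval is minor.

minor seventh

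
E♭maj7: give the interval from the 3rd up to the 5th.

minor third

E♭maj7 is spelled E♭, G, B♭, D.
So we need the interval from G up to B♭.
From G to B♭: 3 semitones over a third = minor.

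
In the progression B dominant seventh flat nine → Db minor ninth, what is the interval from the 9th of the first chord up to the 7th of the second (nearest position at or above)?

diminished 8th

B dominant seventh flat nine has C as its 9th, and Db minor ninth has Cb as its 7th.
From C to Cb: 11 semitones over an octave = diminished.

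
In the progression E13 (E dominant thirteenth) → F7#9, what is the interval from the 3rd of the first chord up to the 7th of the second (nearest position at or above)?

diminished 6th

E13 (E dominant thirteenth) has G# as its 3rd, and F7#9 has Eb as its 7th.
6 letter names make it a sixth; at 7 semitones (a whole step narrower than major) the quality is diminished.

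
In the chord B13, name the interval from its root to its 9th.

major ninth

B dominant thirteenth is spelled B D# F# A C# G#.
So we need the interval from B up to C#.
Counting 9 letters and 14 half steps from B gives a major ninth.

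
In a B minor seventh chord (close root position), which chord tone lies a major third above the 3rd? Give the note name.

F#

Spelling the chord: B-D-F#-A.
The 3rd is D. A major third above D is F#.
F# is the chord's 5th.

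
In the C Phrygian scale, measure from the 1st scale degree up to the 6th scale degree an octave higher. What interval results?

C phrygian: C Db Eb F G Ab Bb.
1st scale degree = C; scale degree 6 (up an octave) = Ab.
From C to Ab: 20 semitones over a thirteenth = minor.

minor 13th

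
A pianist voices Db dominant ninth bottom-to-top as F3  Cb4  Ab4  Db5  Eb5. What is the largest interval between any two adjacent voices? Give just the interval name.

Adjacent intervals: F3→Cb4 = diminished fifth; Cb4→Ab4 = major sixth; Ab4→Db5 = perfect fourth; Db5→Eb5 = major second.
The largest is Cb4 to Ab4, a major sixth (9 semitones).

major 6th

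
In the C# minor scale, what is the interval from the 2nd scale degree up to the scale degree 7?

The scale runs C# D# E F# G# A B.
2nd scale degree = D#; scale degree 7 = B.
From D# to B: 8 semitones over a sixth = minor.

minor sixth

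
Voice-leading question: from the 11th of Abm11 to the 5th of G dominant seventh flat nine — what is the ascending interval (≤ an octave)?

A1

The 11th of Abm11 is Db; the 5th of G dominant seventh flat nine is D.
From Db to D: 1 semitone over a unison = augmented.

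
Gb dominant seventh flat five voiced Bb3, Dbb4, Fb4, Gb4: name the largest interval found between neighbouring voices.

Adjacent intervals: Bb3→Dbb4 = diminished third; Dbb4→Fb4 = major third; Fb4→Gb4 = major second.
The largest is Dbb4 to Fb4, a major third (4 semitones).

major third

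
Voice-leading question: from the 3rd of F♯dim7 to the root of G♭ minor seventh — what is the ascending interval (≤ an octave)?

d7

F♯dim7 has A as its 3rd, and G♭ minor seventh has G♭ as its root.
From A to G♭: 9 semitones over a seventh = diminished.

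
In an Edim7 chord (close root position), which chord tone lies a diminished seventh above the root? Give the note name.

Spelling the chord: E–G–Bb–Db.
The root is E. A diminished seventh above E is Db.
Db is the chord's 7th.

Db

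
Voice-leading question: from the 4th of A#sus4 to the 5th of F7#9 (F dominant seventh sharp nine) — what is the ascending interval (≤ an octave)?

A#sus4 has D# as its 4th, and F7#9 (F dominant seventh sharp nine) has C as its 5th.
7 letter names make it a seventh; at 9 semitones (a whole step narrower than major) the quality is diminished.

diminished seventh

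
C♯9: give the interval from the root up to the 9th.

major 9th

C♯9 (C♯ dominant ninth): C♯ E♯ G♯ B D♯.
That puts C♯ below D♯.
C♯ up to D♯ spans 9 letter names and 14 semitones — a major ninth.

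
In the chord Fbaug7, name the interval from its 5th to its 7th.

diminished third

Fb augmented seventh is spelled Fb, Ab, C, Ebb.
The 5th is C and the 7th is Ebb.
C up to Ebb is 2 semitones, a whole step narrower than a major third, so the interval is diminished.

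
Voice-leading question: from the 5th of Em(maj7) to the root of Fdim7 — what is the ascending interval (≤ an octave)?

diminished 5th

The 5th of Em(maj7) is B; the root of Fdim7 is F.
5 letter names make it a fifth; at 6 semitones (a half step narrower than perfect) the quality is diminished.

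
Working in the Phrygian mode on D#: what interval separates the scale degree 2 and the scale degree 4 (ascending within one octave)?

The scale runs D# E F# G# A# B C#.
Scale degree 2 = E; 4th degree = G#.
Counting 3 letters and 4 half steps from E gives a major third.

major third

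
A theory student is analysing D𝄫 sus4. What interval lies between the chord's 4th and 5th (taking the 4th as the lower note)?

D𝄫sus4 is spelled D𝄫 G𝄫 A𝄫.
4th = G𝄫; 5th = A𝄫.
Counting 2 letters and 2 half steps from G𝄫 gives a major second.

M2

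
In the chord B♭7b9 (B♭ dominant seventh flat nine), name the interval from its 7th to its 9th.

Spelling the chord: B♭ D F A♭ C♭.
So we need the interval from A♭ up to C♭.
3 letter names make it a third; at 3 semitones (a half step narrower than major) the quality is minor.

minor 3rd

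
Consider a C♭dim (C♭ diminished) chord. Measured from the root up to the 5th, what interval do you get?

d5

C♭dim is spelled C♭–E𝄫–G𝄫.
Root = C♭; 5th = G𝄫.
C♭ up to G𝄫 is 6 semitones, a half step narrower than a perfect fifth, so the interval is diminished.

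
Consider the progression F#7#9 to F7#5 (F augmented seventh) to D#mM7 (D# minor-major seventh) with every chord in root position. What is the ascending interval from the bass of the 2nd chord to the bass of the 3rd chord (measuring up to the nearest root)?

augmented sixth

The roots are F and D#.
F up to D# is 10 semitones, a half step wider than a major sixth, so the interval is augmented.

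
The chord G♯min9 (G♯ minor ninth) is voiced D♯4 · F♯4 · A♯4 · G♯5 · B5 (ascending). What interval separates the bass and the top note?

minor thirteenth

The outer voices are D♯4 and B5.
D♯ up to B is 20 semitones, a half step narrower than a major thirteenth, so the interval is minor.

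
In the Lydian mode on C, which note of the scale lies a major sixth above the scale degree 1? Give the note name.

A

The scale is C D E F♯ G A B.
The scale degree 1 is C; a major sixth above that is A — scale degree 6.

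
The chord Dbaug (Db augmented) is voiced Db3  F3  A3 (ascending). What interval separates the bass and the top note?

The outer voices are Db3 and A3.
From Db to A: 8 semitones over a fifth = augmented.

augmented 5th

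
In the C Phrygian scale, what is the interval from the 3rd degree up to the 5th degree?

major 3rd

Spelling the C Phrygian scale: C D♭ E♭ F G A♭ B♭.
The 3rd degree is E♭ and the scale degree 5 is G.
Counting 3 letters and 4 half steps from E♭ gives a major third.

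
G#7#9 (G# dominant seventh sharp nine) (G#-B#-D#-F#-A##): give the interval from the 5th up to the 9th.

augmented fifth

That puts D# below A##.
5 letter names make it a fifth; at 8 semitones (a half step wider than perfect) the quality is augmented.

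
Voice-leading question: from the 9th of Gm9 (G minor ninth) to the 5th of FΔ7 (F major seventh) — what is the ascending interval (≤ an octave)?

minor third

Gm9 (G minor ninth) has A as its 9th, and FΔ7 (F major seventh) has C as its 5th.
A up to C is 3 semitones, a half step narrower than a major third, so the interval is minor.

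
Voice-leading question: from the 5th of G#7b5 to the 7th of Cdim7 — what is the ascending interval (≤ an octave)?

G#7b5 has D as its 5th, and Cdim7 has Bbb as its 7th.
D up to Bbb is 7 semitones, a whole step narrower than a major sixth, so the interval is diminished.

diminished sixth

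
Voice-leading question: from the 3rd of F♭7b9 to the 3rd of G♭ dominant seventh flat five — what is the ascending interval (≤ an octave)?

major 2nd

F♭7b9 has A♭ as its 3rd, and G♭ dominant seventh flat five has B♭ as its 3rd.
From A♭ to B♭ is 2 semitones, exactly the major second.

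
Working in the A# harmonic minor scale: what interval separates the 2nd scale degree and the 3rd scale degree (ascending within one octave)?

Spelling the A# harmonic minor scale: A# B# C# D# E# F# G##.
The 2nd scale degree is B# and the 3rd degree is C#.
From B# to C#: 1 semitone over a second = minor.

minor 2nd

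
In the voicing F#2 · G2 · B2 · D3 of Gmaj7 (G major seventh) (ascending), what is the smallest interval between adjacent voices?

Adjacent intervals: F#2→G2 = minor second; G2→B2 = major third; B2→D3 = minor third.
The smallest is F#2 to G2, a minor second (1 semitone).

minor 2nd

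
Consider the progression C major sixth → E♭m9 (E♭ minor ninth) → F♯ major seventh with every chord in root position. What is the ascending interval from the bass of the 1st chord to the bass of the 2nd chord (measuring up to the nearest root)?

minor 3rd

The roots are C and E♭.
From C to E♭: 3 semitones over a third = minor.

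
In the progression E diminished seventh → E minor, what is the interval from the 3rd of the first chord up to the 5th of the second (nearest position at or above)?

major third

E diminished seventh has G as its 3rd, and E minor has B as its 5th.
From G to B is 4 semitones, exactly the major third.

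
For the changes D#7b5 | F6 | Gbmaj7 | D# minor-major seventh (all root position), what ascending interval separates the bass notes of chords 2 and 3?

The roots are F and Gb.
2 letter names make it a second; at 1 semitone (a half step narrower than major) the quality is minor.

minor second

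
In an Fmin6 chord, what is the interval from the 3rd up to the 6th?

Fm6 is spelled F-Ab-C-D.
So we need the interval from Ab up to D.
4 letter names make it a fourth; at 6 semitones (a half step wider than perfect) the quality is augmented.

augmented fourth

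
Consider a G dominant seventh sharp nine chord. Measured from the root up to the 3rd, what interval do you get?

Spelling the chord: G–B–D–F–A♯.
The root is G and the 3rd is B.
G up to B spans 3 letter names and 4 semitones — a major third.

major third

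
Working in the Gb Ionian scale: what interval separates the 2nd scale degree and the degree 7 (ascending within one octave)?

The scale runs Gb Ab Bb Cb Db Eb F.
That puts Ab below F.
Counting 6 letters and 9 half steps from Ab gives a major sixth.

major sixth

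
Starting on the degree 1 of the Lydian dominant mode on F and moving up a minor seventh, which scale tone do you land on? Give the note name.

The scale is F G A B C D Eb.
The degree 1 is F; a minor seventh above that is Eb — scale degree 7.

Eb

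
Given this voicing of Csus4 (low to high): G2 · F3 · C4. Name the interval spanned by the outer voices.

The outer voices are G2 and C4.
Counting 11 letters and 17 half steps from G gives a perfect eleventh.

perfect 11th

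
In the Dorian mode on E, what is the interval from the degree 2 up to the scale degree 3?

minor 2nd

E dorian: E F♯ G A B C♯ D.
The degree 2 is F♯ and the 3rd degree is G.
F♯ up to G is 1 semitone, a half step narrower than a major second, so the interval is minor.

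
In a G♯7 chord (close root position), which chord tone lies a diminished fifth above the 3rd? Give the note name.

G♯7: G♯-B♯-D♯-F♯.
The 3rd is B♯. A diminished fifth above B♯ is F♯.
F♯ is the chord's 7th.

F#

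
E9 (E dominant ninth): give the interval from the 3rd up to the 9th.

The chord tones of E9 are E, G#, B, D, F#.
3rd = G#; 9th = F#.
7 letter names make it a seventh; at 10 semitones (a half step narrower than major) the quality is minor.

minor seventh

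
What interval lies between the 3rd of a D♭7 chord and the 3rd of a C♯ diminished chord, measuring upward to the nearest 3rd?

M7

D♭7 has F as its 3rd, and C♯ diminished has E as its 3rd.
F up to E spans 7 letter names and 11 semitones — a major seventh.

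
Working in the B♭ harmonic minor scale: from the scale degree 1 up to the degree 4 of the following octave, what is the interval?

perfect eleventh

Spelling the B♭ harmonic minor scale: B♭ C D♭ E♭ F G♭ A.
That puts B♭ below E♭.
From B♭ to E♭ is 17 semitones, exactly the perfect eleventh.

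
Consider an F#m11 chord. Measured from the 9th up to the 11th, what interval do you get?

Spelling the chord: F#-A-C#-E-G#-B.
The 9th is G# and the 11th is B.
G# up to B is 3 semitones, a half step narrower than a major third, so the interval is minor.

minor third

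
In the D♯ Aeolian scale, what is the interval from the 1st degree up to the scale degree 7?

D♯ natural minor: D♯ E♯ F♯ G♯ A♯ B C♯.
1st degree = D♯; scale degree 7 = C♯.
D♯ up to C♯ is 10 semitones, a half step narrower than a major seventh, so the interval is minor.

minor seventh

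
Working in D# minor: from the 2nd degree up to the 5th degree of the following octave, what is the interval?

perfect eleventh

The scale runs D# E# F# G# A# B C#.
That puts E# below A#.
From E# to A# is 17 semitones, exactly the perfect eleventh.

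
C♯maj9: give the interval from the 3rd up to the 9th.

C♯ major ninth: C♯ E♯ G♯ B♯ D♯.
So we need the interval from E♯ up to D♯.
E♯ up to D♯ is 10 semitones, a half step narrower than a major seventh, so the interval is minor.

minor seventh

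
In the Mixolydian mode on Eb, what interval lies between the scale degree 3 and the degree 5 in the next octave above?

Spelling the Mixolydian mode on Eb: Eb F G Ab Bb C Db.
The scale degree 3 is G and the 5th degree (up an octave) is Bb.
From G to Bb: 15 semitones over a tenth = minor.

minor tenth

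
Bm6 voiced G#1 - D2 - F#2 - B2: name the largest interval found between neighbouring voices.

diminished fifth

Adjacent intervals: G#1→D2 = diminished fifth; D2→F#2 = major third; F#2→B2 = perfect fourth.
The largest is G#1 to D2, a diminished fifth (6 semitones).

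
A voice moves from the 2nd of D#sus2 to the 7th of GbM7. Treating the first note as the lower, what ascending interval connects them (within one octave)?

D#sus2 has E# as its 2nd, and GbM7 has F as its 7th.
E# up to F is 0 semitones, a whole step narrower than a major second, so the interval is diminished.

diminished 2nd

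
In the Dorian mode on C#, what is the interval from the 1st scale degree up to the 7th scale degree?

minor 7th

The scale runs C# D# E F# G# A# B.
So we need the interval from C# up to B.
7 letter names make it a seventh; at 10 semitones (a half step narrower than major) the quality is minor.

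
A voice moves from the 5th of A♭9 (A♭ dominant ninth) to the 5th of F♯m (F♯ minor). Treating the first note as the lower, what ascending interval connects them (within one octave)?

augmented sixth

The 5th of A♭9 (A♭ dominant ninth) is E♭; the 5th of F♯m (F♯ minor) is C♯.
E♭ up to C♯ is 10 semitones, a half step wider than a major sixth, so the interval is augmented.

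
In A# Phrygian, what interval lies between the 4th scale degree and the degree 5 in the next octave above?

major ninth

A# phrygian: A# B C# D# E# F# G#.
So we need the interval from D# up to E#.
From D# to E# is 14 semitones, exactly the major ninth.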